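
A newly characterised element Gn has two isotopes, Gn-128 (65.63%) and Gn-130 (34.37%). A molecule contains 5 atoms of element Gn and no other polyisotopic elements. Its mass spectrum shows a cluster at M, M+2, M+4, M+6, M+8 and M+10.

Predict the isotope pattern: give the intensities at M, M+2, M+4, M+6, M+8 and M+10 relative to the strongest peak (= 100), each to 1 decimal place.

The 5 Gn atoms are independent, so intensities follow the terms of (0.6563 + 0.3437)^5.
P(M) = 0.6563^5 = 0.121762
P(M+2) = 5 × 0.6563^4 × 0.3437^1 = 0.318830
P(M+4) = 10 × 0.6563^3 × 0.3437^2 = 0.333938
P(M+6) = 10 × 0.6563^2 × 0.3437^3 = 0.174881
P(M+8) = 5 × 0.6563^1 × 0.3437^4 = 0.045792
P(M+10) = 0.3437^5 = 0.004796
The M+4 peak is largest (0.333938); scaling to 100 gives 36.5 : 95.5 : 100.0 : 52.4 : 13.7 : 1.4.

36.5 : 95.5 : 100.0 : 52.4 : 13.7 : 1.4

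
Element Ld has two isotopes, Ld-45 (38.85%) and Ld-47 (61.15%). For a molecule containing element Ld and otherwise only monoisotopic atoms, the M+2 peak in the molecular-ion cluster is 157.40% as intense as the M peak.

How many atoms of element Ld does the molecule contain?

1

The M+2/M ratio from n Ld atoms is n · q/p = n · 0.6115/0.3885.
n = 1.5740 × 0.3885/0.6115 = 1.00 ≈ 1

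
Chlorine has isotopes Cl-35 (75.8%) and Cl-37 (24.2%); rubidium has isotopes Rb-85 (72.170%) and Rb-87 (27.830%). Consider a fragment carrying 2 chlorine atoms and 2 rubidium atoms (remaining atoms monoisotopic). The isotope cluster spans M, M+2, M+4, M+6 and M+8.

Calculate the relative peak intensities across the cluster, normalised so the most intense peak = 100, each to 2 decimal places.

Chlorine pattern (n=2): 0.574564 : 0.366872 : 0.058564
Rubidium pattern (n=2): 0.52085089 : 0.40169822 : 0.07745089
Convolve the two distributions (both contribute in 2-u steps):
  M: 0.574564×0.52085089 = 0.299262
  M+2: 0.574564×0.40169822 + 0.366872×0.52085089 = 0.421887
  M+4: 0.574564×0.07745089 + 0.366872×0.40169822 + 0.058564×0.52085089 = 0.222375
  M+6: 0.366872×0.07745089 + 0.058564×0.40169822 = 0.051940
  M+8: 0.058564×0.07745089 = 0.004536
Scale to base peak (0.421887) = 100: 70.93 : 100.00 : 52.71 : 12.31 : 1.08

70.93 : 100.00 : 52.71 : 12.31 : 1.08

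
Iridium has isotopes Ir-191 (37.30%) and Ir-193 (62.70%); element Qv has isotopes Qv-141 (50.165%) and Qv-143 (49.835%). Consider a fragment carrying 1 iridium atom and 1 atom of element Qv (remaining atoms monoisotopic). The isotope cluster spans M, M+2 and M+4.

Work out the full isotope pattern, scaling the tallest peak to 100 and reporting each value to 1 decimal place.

37.4 : 100.0 : 62.4

Iridium pattern (n=1): 0.3730 : 0.6270
Element Qv pattern (n=1): 0.50165 : 0.49835
Convolve the two distributions (both contribute in 2-u steps):
  M: 0.3730×0.50165 = 0.187115
  M+2: 0.3730×0.49835 + 0.6270×0.50165 = 0.500419
  M+4: 0.6270×0.49835 = 0.312465
Scale to base peak (0.500419) = 100: 37.4 : 100.0 : 62.4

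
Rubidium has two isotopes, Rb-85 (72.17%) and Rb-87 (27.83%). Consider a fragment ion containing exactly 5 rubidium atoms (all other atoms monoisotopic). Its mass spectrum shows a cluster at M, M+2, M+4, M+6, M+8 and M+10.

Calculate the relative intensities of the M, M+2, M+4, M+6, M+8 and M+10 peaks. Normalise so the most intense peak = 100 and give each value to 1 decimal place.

51.9 : 100.0 : 77.1 : 29.7 : 5.7 : 0.4

Each Rb atom is independently Rb-85 (p = 0.7217) or Rb-87 (q = 0.2783); the cluster is the binomial expansion (p + q)^5.
P(M) = 0.7217^5 = 0.195787
P(M+2) = 5 × 0.7217^4 × 0.2783^1 = 0.377494
P(M+4) = 10 × 0.7217^3 × 0.2783^2 = 0.291136
P(M+6) = 10 × 0.7217^2 × 0.2783^3 = 0.112267
P(M+8) = 5 × 0.7217^1 × 0.2783^4 = 0.021646
P(M+10) = 0.2783^5 = 0.001669
The M+2 peak is largest (0.377494); scaling to 100 gives 51.9 : 100.0 : 77.1 : 29.7 : 5.7 : 0.4.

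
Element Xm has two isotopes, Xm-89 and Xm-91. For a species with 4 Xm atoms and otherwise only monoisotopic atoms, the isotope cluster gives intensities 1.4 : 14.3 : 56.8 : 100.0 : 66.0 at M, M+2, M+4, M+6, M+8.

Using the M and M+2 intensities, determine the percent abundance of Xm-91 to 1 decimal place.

71.9%

Write p for the Xm-89 fraction. I(M+2)/I(M) = [C(4,1)·p^3·(1−p)] / p^4 = 4·(1−p)/p = 14.3/1.4 = 10.2143
(1−p)/p = 10.2143/4 = 2.5536  ⇒  p = 1/(1 + 2.5536) = 0.2814
Xm-89: 28.1%, Xm-91: 71.9%.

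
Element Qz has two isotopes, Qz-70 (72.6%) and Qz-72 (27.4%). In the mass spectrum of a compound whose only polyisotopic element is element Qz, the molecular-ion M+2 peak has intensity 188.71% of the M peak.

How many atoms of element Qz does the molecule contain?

With n Qz atoms, P(M+2)/P(M) = C(n,1)·p^(n−1)q / p^n = n·q/p = n · 0.274/0.726.
n = 1.8871 × 0.726/0.274 = 5.00 ≈ 5

5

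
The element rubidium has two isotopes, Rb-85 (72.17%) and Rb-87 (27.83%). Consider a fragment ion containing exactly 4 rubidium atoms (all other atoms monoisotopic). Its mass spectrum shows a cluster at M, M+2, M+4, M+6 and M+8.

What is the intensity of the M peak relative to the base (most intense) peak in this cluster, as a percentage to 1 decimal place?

Term probabilities: M 0.2713, M+2 0.4184, M+4 0.2420, M+6 0.0622, M+8 0.0060. Base peak = M+2.
P(M+2) = C(4,1) × 0.7217^3 × 0.2783^1 = 4 × 0.37589809 × 0.2783 = 0.418450 (base)
P(M) = C(4,0) × 0.7217^4 × 0.2783^0 = 1 × 0.27128565 × 1.0000 = 0.271286
Relative intensity = 0.271286 / 0.418450 × 100 = 64.8

64.8%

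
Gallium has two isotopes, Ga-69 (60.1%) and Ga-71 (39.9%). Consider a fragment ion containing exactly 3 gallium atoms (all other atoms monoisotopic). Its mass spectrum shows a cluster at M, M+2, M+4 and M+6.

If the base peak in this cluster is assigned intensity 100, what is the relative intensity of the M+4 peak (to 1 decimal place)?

66.4

Term probabilities: M 0.2171, M+2 0.4324, M+4 0.2870, M+6 0.0635. Base peak = M+2.
P(M+2) = C(3,1) × 0.601^2 × 0.399^1 = 3 × 0.361201 × 0.3990 = 0.432358 (base)
P(M+4) = C(3,2) × 0.601^1 × 0.399^2 = 3 × 0.6010 × 0.159201 = 0.287039
Relative intensity = 0.287039 / 0.432358 × 100 = 66.4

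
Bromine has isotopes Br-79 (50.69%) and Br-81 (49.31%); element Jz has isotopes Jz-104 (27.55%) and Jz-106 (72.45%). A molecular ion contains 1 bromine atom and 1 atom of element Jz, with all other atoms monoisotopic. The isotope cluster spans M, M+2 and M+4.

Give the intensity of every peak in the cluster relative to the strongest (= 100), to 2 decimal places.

Bromine pattern (n=1): 0.5069 : 0.4931
Element Jz pattern (n=1): 0.2755 : 0.7245
Convolve the two distributions (both contribute in 2-u steps):
  M: 0.5069×0.2755 = 0.139651
  M+2: 0.5069×0.7245 + 0.4931×0.2755 = 0.503098
  M+4: 0.4931×0.7245 = 0.357251
Scale to base peak (0.503098) = 100: 27.76 : 100.00 : 71.01

27.76 : 100.00 : 71.01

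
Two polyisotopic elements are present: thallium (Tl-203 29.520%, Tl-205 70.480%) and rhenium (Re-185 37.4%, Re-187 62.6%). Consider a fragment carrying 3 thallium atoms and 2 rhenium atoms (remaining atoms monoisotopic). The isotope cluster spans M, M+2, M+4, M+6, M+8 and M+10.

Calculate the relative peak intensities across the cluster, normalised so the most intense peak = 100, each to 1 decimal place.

1.1 : 11.2 : 46.9 : 97.3 : 100.0 : 40.8

Thallium pattern (n=3): 0.02572463 : 0.18425524 : 0.43991564 : 0.35010449
Rhenium pattern (n=2): 0.139876 : 0.468248 : 0.391876
Convolve the two distributions (both contribute in 2-u steps):
  M: 0.02572463×0.139876 = 0.003598
  M+2: 0.02572463×0.468248 + 0.18425524×0.139876 = 0.037818
  M+4: 0.02572463×0.391876 + 0.18425524×0.468248 + 0.43991564×0.139876 = 0.157892
  M+6: 0.18425524×0.391876 + 0.43991564×0.468248 + 0.35010449×0.139876 = 0.327166
  M+8: 0.43991564×0.391876 + 0.35010449×0.468248 = 0.336328
  M+10: 0.35010449×0.391876 = 0.137198
Scale to base peak (0.336328) = 100: 1.1 : 11.2 : 46.9 : 97.3 : 100.0 : 40.8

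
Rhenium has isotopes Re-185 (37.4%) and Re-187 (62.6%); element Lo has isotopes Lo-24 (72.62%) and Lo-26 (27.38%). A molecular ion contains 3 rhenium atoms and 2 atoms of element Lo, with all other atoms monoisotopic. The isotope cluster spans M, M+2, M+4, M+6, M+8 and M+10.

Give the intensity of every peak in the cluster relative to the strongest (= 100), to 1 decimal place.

8.1 : 46.8 : 100.0 : 95.2 : 38.4 : 5.4

Rhenium pattern (n=3): 0.05231362 : 0.26268713 : 0.43968487 : 0.24531438
Element Lo pattern (n=2): 0.52736644 : 0.39766712 : 0.07496644
Convolve the two distributions (both contribute in 2-u steps):
  M: 0.05231362×0.52736644 = 0.027588
  M+2: 0.05231362×0.39766712 + 0.26268713×0.52736644 = 0.159336
  M+4: 0.05231362×0.07496644 + 0.26268713×0.39766712 + 0.43968487×0.52736644 = 0.340259
  M+6: 0.26268713×0.07496644 + 0.43968487×0.39766712 + 0.24531438×0.52736644 = 0.323912
  M+8: 0.43968487×0.07496644 + 0.24531438×0.39766712 = 0.130515
  M+10: 0.24531438×0.07496644 = 0.018390
Scale to base peak (0.340259) = 100: 8.1 : 46.8 : 100.0 : 95.2 : 38.4 : 5.4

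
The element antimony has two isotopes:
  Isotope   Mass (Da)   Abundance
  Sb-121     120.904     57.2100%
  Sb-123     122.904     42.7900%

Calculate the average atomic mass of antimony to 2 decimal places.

121.76 Da

Average mass = Σ (abundance × isotope mass) = 0.572100 × 120.904 + 0.427900 × 122.904
= 69.1692 + 52.5906 = 121.7598 Da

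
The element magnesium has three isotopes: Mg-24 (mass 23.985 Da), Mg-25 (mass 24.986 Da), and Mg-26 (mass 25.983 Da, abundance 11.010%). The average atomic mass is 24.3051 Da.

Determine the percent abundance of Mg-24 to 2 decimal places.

The remaining 88.990% is split between Mg-24 (fraction x) and Mg-25 (fraction 0.88990 − x).
Substituting: 23.985x + 24.986(0.88990 − x) = 21.4443717
(23.985 − 24.986)x = -0.7906697  ⇒  x = 0.78988, y = 0.10002
Mg-24: 78.99%, Mg-25: 10.00%.

78.99%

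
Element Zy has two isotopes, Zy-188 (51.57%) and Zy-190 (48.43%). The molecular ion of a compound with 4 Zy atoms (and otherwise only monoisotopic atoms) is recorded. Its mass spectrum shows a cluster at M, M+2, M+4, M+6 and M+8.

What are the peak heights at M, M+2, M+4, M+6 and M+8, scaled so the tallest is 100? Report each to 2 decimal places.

18.90 : 70.99 : 100.00 : 62.61 : 14.70

Each Zy atom is independently Zy-188 (p = 0.5157) or Zy-190 (q = 0.4843); the cluster is the binomial expansion (p + q)^4.
P(M) = 0.5157^4 = 0.070728
P(M+2) = 4 × 0.5157^3 × 0.4843^1 = 0.265684
P(M+4) = 6 × 0.5157^2 × 0.4843^2 = 0.374261
P(M+6) = 4 × 0.5157^1 × 0.4843^3 = 0.234315
P(M+8) = 0.4843^4 = 0.055012
The M+4 peak is largest (0.374261); scaling to 100 gives 18.90 : 70.99 : 100.00 : 62.61 : 14.70.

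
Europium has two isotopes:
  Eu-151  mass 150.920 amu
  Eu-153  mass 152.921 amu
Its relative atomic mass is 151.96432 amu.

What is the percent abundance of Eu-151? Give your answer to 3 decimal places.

47.810%

Let x be the fractional abundance of Eu-151; then Eu-153 has abundance 1 − x.
150.920·x + 152.921·(1 − x) = 151.96432
(150.920 − 152.921)·x = 151.96432 − 152.921
x = -0.95668 / -2.001 = 0.47810 → 47.810% Eu-151, 52.190% Eu-153.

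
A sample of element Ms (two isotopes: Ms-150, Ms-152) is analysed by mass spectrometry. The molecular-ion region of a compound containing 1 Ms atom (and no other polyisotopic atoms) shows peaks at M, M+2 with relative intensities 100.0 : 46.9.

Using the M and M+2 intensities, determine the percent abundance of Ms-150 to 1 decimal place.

Write p for the Ms-150 fraction. I(M+2)/I(M) = [C(1,1)·p^0·(1−p)] / p^1 = 1·(1−p)/p = 46.9/100.0 = 0.4690
(1−p)/p = 0.4690/1 = 0.4690  ⇒  p = 1/(1 + 0.4690) = 0.6807
Ms-150: 68.1%, Ms-152: 31.9%.

68.1%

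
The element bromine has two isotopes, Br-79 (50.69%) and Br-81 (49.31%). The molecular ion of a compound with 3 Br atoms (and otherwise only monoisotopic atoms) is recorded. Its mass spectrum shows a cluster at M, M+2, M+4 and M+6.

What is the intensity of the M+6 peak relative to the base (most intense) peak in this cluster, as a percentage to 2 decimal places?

31.54%

Term probabilities: M 0.1302, M+2 0.3801, M+4 0.3698, M+6 0.1199. Base peak = M+2.
P(M+2) = C(3,1) × 0.5069^2 × 0.4931^1 = 3 × 0.25694761 × 0.4931 = 0.380103 (base)
P(M+6) = C(3,3) × 0.5069^0 × 0.4931^3 = 1 × 1.0000 × 0.11989609 = 0.119896
Relative intensity = 0.119896 / 0.380103 × 100 = 31.54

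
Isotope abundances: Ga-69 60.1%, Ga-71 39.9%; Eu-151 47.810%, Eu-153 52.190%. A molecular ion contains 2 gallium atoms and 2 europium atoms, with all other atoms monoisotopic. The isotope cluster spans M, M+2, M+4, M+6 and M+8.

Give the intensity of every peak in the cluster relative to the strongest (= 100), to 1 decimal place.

Gallium pattern (n=2): 0.361201 : 0.479598 : 0.159201
Europium pattern (n=2): 0.22857961 : 0.49904078 : 0.27237961
Convolve the two distributions (both contribute in 2-u steps):
  M: 0.361201×0.22857961 = 0.082563
  M+2: 0.361201×0.49904078 + 0.479598×0.22857961 = 0.289880
  M+4: 0.361201×0.27237961 + 0.479598×0.49904078 + 0.159201×0.22857961 = 0.374113
  M+6: 0.479598×0.27237961 + 0.159201×0.49904078 = 0.210081
  M+8: 0.159201×0.27237961 = 0.043363
Scale to base peak (0.374113) = 100: 22.1 : 77.5 : 100.0 : 56.2 : 11.6

22.1 : 77.5 : 100.0 : 56.2 : 11.6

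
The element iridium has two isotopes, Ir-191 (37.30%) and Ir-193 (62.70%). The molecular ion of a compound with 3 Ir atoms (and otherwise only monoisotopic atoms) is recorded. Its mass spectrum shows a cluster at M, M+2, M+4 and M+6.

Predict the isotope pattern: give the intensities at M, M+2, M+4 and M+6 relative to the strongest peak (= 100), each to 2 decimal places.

Each Ir atom is independently Ir-191 (p = 0.3730) or Ir-193 (q = 0.6270); the cluster is the binomial expansion (p + q)^3.
P(M) = 0.3730^3 = 0.051895
P(M+2) = 3 × 0.3730^2 × 0.6270^1 = 0.261702
P(M+4) = 3 × 0.3730^1 × 0.6270^2 = 0.439911
P(M+6) = 0.6270^3 = 0.246492
The M+4 peak is largest (0.439911); scaling to 100 gives 11.80 : 59.49 : 100.00 : 56.03.

11.80 : 59.49 : 100.00 : 56.03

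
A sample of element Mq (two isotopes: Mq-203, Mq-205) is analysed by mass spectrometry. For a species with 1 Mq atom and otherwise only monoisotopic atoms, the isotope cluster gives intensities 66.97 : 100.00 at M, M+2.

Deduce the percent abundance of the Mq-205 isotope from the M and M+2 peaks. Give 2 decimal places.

59.89%

Write p for the Mq-203 fraction. I(M+2)/I(M) = [C(1,1)·p^0·(1−p)] / p^1 = 1·(1−p)/p = 100.00/66.97 = 1.4932
(1−p)/p = 1.4932/1 = 1.4932  ⇒  p = 1/(1 + 1.4932) = 0.4011
Mq-203: 40.11%, Mq-205: 59.89%.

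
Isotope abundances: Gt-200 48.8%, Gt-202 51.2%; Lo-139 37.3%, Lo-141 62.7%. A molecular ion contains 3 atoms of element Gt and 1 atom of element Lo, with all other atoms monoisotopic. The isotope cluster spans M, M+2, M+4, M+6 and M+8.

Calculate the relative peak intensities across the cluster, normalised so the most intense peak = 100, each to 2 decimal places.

11.64 : 56.19 : 100.00 : 78.04 : 22.59

Element Gt pattern (n=3): 0.11621427 : 0.36578918 : 0.38377882 : 0.13421773
Element Lo pattern (n=1): 0.3730 : 0.6270
Convolve the two distributions (both contribute in 2-u steps):
  M: 0.11621427×0.3730 = 0.043348
  M+2: 0.11621427×0.6270 + 0.36578918×0.3730 = 0.209306
  M+4: 0.36578918×0.6270 + 0.38377882×0.3730 = 0.372499
  M+6: 0.38377882×0.6270 + 0.13421773×0.3730 = 0.290693
  M+8: 0.13421773×0.6270 = 0.084155
Scale to base peak (0.372499) = 100: 11.64 : 56.19 : 100.00 : 78.04 : 22.59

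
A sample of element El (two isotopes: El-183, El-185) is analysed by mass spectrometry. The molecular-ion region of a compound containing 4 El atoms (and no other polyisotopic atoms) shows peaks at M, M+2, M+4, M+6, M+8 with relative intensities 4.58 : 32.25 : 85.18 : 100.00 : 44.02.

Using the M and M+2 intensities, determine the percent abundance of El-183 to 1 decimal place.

36.2%

Let p = fractional abundance of El-183. I(M+2)/I(M) = [C(4,1)·p^3·(1−p)] / p^4 = 4·(1−p)/p = 32.25/4.58 = 7.0415
(1−p)/p = 7.0415/4 = 1.7604  ⇒  p = 1/(1 + 1.7604) = 0.3623
El-183: 36.2%, El-185: 63.8%.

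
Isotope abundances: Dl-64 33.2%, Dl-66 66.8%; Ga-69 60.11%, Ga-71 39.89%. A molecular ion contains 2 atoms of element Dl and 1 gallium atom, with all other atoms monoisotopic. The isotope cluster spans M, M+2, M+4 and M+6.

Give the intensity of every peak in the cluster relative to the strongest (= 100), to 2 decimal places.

Element Dl pattern (n=2): 0.110224 : 0.443552 : 0.446224
Gallium pattern (n=1): 0.6011 : 0.3989
Convolve the two distributions (both contribute in 2-u steps):
  M: 0.110224×0.6011 = 0.066256
  M+2: 0.110224×0.3989 + 0.443552×0.6011 = 0.310587
  M+4: 0.443552×0.3989 + 0.446224×0.6011 = 0.445158
  M+6: 0.446224×0.3989 = 0.177999
Scale to base peak (0.445158) = 100: 14.88 : 69.77 : 100.00 : 39.99

14.88 : 69.77 : 100.00 : 39.99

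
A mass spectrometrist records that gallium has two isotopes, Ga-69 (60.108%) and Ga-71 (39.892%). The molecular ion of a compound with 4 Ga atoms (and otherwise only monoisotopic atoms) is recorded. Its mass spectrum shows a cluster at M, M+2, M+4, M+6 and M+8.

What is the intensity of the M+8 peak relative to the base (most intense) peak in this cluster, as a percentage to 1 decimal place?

Binomial terms of (0.60108 + 0.39892)^4: M 0.1305, M+2 0.3465, M+4 0.3450, M+6 0.1526, M+8 0.0253 → M+2 is the base peak.
P(M+2) = C(4,1) × 0.60108^3 × 0.39892^1 = 4 × 0.2171685 × 0.39892 = 0.346531 (base)
P(M+8) = C(4,4) × 0.60108^0 × 0.39892^4 = 1 × 1.0000 × 0.02532464 = 0.025325
Relative intensity = 0.025325 / 0.346531 × 100 = 7.3

7.3%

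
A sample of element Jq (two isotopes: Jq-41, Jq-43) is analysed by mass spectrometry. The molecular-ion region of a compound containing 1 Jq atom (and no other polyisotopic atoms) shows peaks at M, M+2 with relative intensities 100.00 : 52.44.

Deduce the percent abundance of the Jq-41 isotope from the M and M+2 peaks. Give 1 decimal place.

If p is the fraction of Jq that is Jq-41, then I(M+2)/I(M) = [C(1,1)·p^0·(1−p)] / p^1 = 1·(1−p)/p = 52.44/100.00 = 0.5244
(1−p)/p = 0.5244/1 = 0.5244  ⇒  p = 1/(1 + 0.5244) = 0.6560
Jq-41: 65.6%, Jq-43: 34.4%.

65.6%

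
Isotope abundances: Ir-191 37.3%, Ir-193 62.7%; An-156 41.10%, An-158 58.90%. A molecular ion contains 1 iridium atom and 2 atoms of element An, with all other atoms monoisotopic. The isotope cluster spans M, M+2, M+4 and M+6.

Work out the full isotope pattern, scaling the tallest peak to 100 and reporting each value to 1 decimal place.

Iridium pattern (n=1): 0.3730 : 0.6270
Element An pattern (n=2): 0.168921 : 0.484158 : 0.346921
Convolve the two distributions (both contribute in 2-u steps):
  M: 0.3730×0.168921 = 0.063008
  M+2: 0.3730×0.484158 + 0.6270×0.168921 = 0.286504
  M+4: 0.3730×0.346921 + 0.6270×0.484158 = 0.432969
  M+6: 0.6270×0.346921 = 0.217519
Scale to base peak (0.432969) = 100: 14.6 : 66.2 : 100.0 : 50.2

14.6 : 66.2 : 100.0 : 50.2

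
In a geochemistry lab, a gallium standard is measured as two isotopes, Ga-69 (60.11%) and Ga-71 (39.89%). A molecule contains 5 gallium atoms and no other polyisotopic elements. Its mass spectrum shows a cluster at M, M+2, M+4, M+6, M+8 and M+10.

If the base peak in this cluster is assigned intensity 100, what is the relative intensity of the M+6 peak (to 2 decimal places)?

Binomial terms of (0.6011 + 0.3989)^5: M 0.0785, M+2 0.2604, M+4 0.3456, M+6 0.2293, M+8 0.0761, M+10 0.0101 → M+4 is the base peak.
P(M+4) = C(5,2) × 0.6011^3 × 0.3989^2 = 10 × 0.21719018 × 0.15912121 = 0.345596 (base)
P(M+6) = C(5,3) × 0.6011^2 × 0.3989^3 = 10 × 0.36132121 × 0.06347345 = 0.229343
Relative intensity = 0.229343 / 0.345596 × 100 = 66.36

66.36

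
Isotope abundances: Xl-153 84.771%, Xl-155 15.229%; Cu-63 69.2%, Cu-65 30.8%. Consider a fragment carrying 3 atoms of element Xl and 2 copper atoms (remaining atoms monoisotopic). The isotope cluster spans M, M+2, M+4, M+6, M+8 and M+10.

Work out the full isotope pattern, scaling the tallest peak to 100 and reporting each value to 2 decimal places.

69.97 : 100.00 : 54.21 : 13.91 : 1.70 : 0.08

Element Xl pattern (n=3): 0.60917479 : 0.32831238 : 0.05898089 : 0.00353195
Copper pattern (n=2): 0.478864 : 0.426272 : 0.094864
Convolve the two distributions (both contribute in 2-u steps):
  M: 0.60917479×0.478864 = 0.291712
  M+2: 0.60917479×0.426272 + 0.32831238×0.478864 = 0.416891
  M+4: 0.60917479×0.094864 + 0.32831238×0.426272 + 0.05898089×0.478864 = 0.225983
  M+6: 0.32831238×0.094864 + 0.05898089×0.426272 + 0.00353195×0.478864 = 0.057978
  M+8: 0.05898089×0.094864 + 0.00353195×0.426272 = 0.007101
  M+10: 0.00353195×0.094864 = 0.000335
Scale to base peak (0.416891) = 100: 69.97 : 100.00 : 54.21 : 13.91 : 1.70 : 0.08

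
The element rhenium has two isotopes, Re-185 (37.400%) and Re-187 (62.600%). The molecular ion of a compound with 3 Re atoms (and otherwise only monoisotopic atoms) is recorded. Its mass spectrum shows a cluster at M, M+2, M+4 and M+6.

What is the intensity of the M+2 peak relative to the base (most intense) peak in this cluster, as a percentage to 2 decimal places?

59.74%

(0.37400 + 0.62600)^3 gives M 0.0523, M+2 0.2627, M+4 0.4397, M+6 0.2453; the largest is M+4.
P(M+4) = C(3,2) × 0.37400^1 × 0.62600^2 = 3 × 0.3740 × 0.391876 = 0.439685 (base)
P(M+2) = C(3,1) × 0.37400^2 × 0.62600^1 = 3 × 0.139876 × 0.6260 = 0.262687
Relative intensity = 0.262687 / 0.439685 × 100 = 59.74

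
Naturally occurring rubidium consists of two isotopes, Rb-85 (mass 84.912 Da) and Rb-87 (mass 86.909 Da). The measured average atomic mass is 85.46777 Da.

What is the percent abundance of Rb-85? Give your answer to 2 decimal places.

Writing the weighted mean with unknown fraction x of Rb-85:
84.912·x + 86.909·(1 − x) = 85.46777
(84.912 − 86.909)·x = 85.46777 − 86.909
x = -1.44123 / -1.997 = 0.72170 → 72.17% Rb-85, 27.83% Rb-87.

72.17%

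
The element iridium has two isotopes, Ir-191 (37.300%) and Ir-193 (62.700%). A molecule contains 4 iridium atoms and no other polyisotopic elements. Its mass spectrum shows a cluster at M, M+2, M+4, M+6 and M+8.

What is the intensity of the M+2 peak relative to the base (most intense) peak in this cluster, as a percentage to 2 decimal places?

35.39%

(0.37300 + 0.62700)^4 gives M 0.0194, M+2 0.1302, M+4 0.3282, M+6 0.3678, M+8 0.1546; the largest is M+6.
P(M+6) = C(4,3) × 0.37300^1 × 0.62700^3 = 4 × 0.3730 × 0.24649188 = 0.367766 (base)
P(M+2) = C(4,1) × 0.37300^3 × 0.62700^1 = 4 × 0.05189512 × 0.6270 = 0.130153
Relative intensity = 0.130153 / 0.367766 × 100 = 35.39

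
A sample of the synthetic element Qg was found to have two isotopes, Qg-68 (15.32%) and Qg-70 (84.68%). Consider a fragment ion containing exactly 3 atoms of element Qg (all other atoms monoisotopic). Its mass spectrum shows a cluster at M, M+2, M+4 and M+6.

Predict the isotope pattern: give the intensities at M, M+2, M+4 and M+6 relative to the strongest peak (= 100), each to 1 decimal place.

0.6 : 9.8 : 54.3 : 100.0

The 3 Qg atoms are independent, so intensities follow the terms of (0.1532 + 0.8468)^3.
P(M) = 0.1532^3 = 0.003596
P(M+2) = 3 × 0.1532^2 × 0.8468^1 = 0.059624
P(M+4) = 3 × 0.1532^1 × 0.8468^2 = 0.329565
P(M+6) = 0.8468^3 = 0.607215
The M+6 peak is largest (0.607215); scaling to 100 gives 0.6 : 9.8 : 54.3 : 100.0.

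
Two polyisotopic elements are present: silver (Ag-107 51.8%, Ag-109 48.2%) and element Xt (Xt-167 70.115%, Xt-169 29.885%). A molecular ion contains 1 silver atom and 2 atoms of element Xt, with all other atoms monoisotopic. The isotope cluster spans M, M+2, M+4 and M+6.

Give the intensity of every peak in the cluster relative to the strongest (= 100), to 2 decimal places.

56.09 : 100.00 : 54.68 : 9.48

Silver pattern (n=1): 0.5180 : 0.4820
Element Xt pattern (n=2): 0.49161132 : 0.41907736 : 0.08931132
Convolve the two distributions (both contribute in 2-u steps):
  M: 0.5180×0.49161132 = 0.254655
  M+2: 0.5180×0.41907736 + 0.4820×0.49161132 = 0.454039
  M+4: 0.5180×0.08931132 + 0.4820×0.41907736 = 0.248259
  M+6: 0.4820×0.08931132 = 0.043048
Scale to base peak (0.454039) = 100: 56.09 : 100.00 : 54.68 : 9.48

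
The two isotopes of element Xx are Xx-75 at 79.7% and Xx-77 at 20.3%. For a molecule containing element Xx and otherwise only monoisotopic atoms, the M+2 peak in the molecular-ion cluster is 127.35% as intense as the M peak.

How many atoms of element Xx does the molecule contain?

5

For n independent Xx atoms, I(M+2)/I(M) = n · (abundance Xx-77) / (abundance Xx-75) = n · 0.203/0.797.
n = 1.2735 × 0.797/0.203 = 5.00 ≈ 5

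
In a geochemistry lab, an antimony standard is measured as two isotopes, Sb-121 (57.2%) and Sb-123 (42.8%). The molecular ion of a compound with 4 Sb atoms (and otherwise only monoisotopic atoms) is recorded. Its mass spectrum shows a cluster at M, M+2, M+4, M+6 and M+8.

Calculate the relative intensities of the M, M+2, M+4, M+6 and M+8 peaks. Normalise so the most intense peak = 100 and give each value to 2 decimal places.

29.77 : 89.10 : 100.00 : 49.88 : 9.33

Each Sb atom is independently Sb-121 (p = 0.572) or Sb-123 (q = 0.428); the cluster is the binomial expansion (p + q)^4.
P(M) = 0.572^4 = 0.107049
P(M+2) = 4 × 0.572^3 × 0.428^1 = 0.320400
P(M+4) = 6 × 0.572^2 × 0.428^2 = 0.359609
P(M+6) = 4 × 0.572^1 × 0.428^3 = 0.179385
P(M+8) = 0.428^4 = 0.033556
The M+4 peak is largest (0.359609); scaling to 100 gives 29.77 : 89.10 : 100.00 : 49.88 : 9.33.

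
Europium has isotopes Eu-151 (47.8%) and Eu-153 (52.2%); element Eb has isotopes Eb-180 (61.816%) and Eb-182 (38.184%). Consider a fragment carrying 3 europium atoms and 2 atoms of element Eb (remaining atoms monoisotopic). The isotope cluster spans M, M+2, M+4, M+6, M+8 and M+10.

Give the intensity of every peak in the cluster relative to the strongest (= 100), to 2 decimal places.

Europium pattern (n=3): 0.10921535 : 0.35780594 : 0.39074206 : 0.14223665
Element Eb pattern (n=2): 0.38212179 : 0.47207643 : 0.14580179
Convolve the two distributions (both contribute in 2-u steps):
  M: 0.10921535×0.38212179 = 0.041734
  M+2: 0.10921535×0.47207643 + 0.35780594×0.38212179 = 0.188283
  M+4: 0.10921535×0.14580179 + 0.35780594×0.47207643 + 0.39074206×0.38212179 = 0.334147
  M+6: 0.35780594×0.14580179 + 0.39074206×0.47207643 + 0.14223665×0.38212179 = 0.290981
  M+8: 0.39074206×0.14580179 + 0.14223665×0.47207643 = 0.124117
  M+10: 0.14223665×0.14580179 = 0.020738
Scale to base peak (0.334147) = 100: 12.49 : 56.35 : 100.00 : 87.08 : 37.14 : 6.21

12.49 : 56.35 : 100.00 : 87.08 : 37.14 : 6.21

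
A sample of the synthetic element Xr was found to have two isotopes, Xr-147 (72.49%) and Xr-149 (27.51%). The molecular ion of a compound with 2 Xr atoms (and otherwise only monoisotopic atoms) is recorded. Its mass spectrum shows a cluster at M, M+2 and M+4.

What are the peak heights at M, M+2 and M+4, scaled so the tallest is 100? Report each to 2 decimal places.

Expanding (0.7249 + 0.2751)^2:
P(M) = 0.7249^2 = 0.525480
P(M+2) = 2 × 0.7249^1 × 0.2751^1 = 0.398840
P(M+4) = 0.2751^2 = 0.075680
The M peak is largest (0.525480); scaling to 100 gives 100.00 : 75.90 : 14.40.

100.00 : 75.90 : 14.40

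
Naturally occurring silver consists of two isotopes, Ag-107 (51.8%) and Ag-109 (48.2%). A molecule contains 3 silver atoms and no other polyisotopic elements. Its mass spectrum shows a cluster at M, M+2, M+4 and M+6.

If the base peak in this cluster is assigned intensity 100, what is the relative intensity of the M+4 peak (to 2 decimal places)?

Term probabilities: M 0.1390, M+2 0.3880, M+4 0.3610, M+6 0.1120. Base peak = M+2.
P(M+2) = C(3,1) × 0.518^2 × 0.482^1 = 3 × 0.268324 × 0.4820 = 0.387997 (base)
P(M+4) = C(3,2) × 0.518^1 × 0.482^2 = 3 × 0.5180 × 0.232324 = 0.361031
Relative intensity = 0.361031 / 0.387997 × 100 = 93.05

93.05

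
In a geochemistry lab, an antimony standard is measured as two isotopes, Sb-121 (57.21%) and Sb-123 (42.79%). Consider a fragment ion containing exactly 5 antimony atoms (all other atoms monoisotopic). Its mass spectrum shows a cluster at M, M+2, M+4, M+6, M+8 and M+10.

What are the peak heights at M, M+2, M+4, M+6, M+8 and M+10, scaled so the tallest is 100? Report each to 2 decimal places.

Each Sb atom is independently Sb-121 (p = 0.5721) or Sb-123 (q = 0.4279); the cluster is the binomial expansion (p + q)^5.
P(M) = 0.5721^5 = 0.061286
P(M+2) = 5 × 0.5721^4 × 0.4279^1 = 0.229192
P(M+4) = 10 × 0.5721^3 × 0.4279^2 = 0.342847
P(M+6) = 10 × 0.5721^2 × 0.4279^3 = 0.256431
P(M+8) = 5 × 0.5721^1 × 0.4279^4 = 0.095898
P(M+10) = 0.4279^5 = 0.014345
The M+4 peak is largest (0.342847); scaling to 100 gives 17.88 : 66.85 : 100.00 : 74.79 : 27.97 : 4.18.

17.88 : 66.85 : 100.00 : 74.79 : 27.97 : 4.18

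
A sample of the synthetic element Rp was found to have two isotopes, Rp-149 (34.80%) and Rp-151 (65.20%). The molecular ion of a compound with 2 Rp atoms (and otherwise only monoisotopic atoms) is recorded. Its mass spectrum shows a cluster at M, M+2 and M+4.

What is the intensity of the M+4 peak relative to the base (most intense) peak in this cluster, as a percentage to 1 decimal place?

93.7%

Term probabilities: M 0.1211, M+2 0.4538, M+4 0.4251. Base peak = M+2.
P(M+2) = C(2,1) × 0.3480^1 × 0.6520^1 = 2 × 0.3480 × 0.6520 = 0.453792 (base)
P(M+4) = C(2,2) × 0.3480^0 × 0.6520^2 = 1 × 1.0000 × 0.425104 = 0.425104
Relative intensity = 0.425104 / 0.453792 × 100 = 93.7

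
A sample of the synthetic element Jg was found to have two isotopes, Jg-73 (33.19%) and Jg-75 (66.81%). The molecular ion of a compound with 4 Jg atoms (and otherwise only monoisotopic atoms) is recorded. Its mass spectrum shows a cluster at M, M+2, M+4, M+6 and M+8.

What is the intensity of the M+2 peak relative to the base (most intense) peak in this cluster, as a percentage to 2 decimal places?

Binomial terms of (0.3319 + 0.6681)^4: M 0.0121, M+2 0.0977, M+4 0.2950, M+6 0.3959, M+8 0.1992 → M+6 is the base peak.
P(M+6) = C(4,3) × 0.3319^1 × 0.6681^3 = 4 × 0.3319 × 0.29821152 = 0.395906 (base)
P(M+2) = C(4,1) × 0.3319^3 × 0.6681^1 = 4 × 0.03656131 × 0.6681 = 0.097706
Relative intensity = 0.097706 / 0.395906 × 100 = 24.68

24.68%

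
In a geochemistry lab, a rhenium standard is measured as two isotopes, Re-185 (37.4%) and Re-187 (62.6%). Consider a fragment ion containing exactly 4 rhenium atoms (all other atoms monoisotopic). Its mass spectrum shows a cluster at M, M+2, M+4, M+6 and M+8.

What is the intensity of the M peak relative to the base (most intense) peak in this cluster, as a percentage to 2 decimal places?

5.33%

Term probabilities: M 0.0196, M+2 0.1310, M+4 0.3289, M+6 0.3670, M+8 0.1536. Base peak = M+6.
P(M+6) = C(4,3) × 0.374^1 × 0.626^3 = 4 × 0.3740 × 0.24531438 = 0.366990 (base)
P(M) = C(4,0) × 0.374^4 × 0.626^0 = 1 × 0.0195653 × 1.0000 = 0.019565
Relative intensity = 0.019565 / 0.366990 × 100 = 5.33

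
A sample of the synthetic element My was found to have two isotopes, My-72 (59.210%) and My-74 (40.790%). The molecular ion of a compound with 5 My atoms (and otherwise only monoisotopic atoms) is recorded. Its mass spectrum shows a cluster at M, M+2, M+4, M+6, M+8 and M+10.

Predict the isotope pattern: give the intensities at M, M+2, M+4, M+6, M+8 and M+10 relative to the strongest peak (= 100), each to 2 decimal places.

21.07 : 72.58 : 100.00 : 68.89 : 23.73 : 3.27

Expanding (0.59210 + 0.40790)^5:
P(M) = 0.59210^5 = 0.072774
P(M+2) = 5 × 0.59210^4 × 0.40790^1 = 0.250671
P(M+4) = 10 × 0.59210^3 × 0.40790^2 = 0.345376
P(M+6) = 10 × 0.59210^2 × 0.40790^3 = 0.237931
P(M+8) = 5 × 0.59210^1 × 0.40790^4 = 0.081956
P(M+10) = 0.40790^5 = 0.011292
The M+4 peak is largest (0.345376); scaling to 100 gives 21.07 : 72.58 : 100.00 : 68.89 : 23.73 : 3.27.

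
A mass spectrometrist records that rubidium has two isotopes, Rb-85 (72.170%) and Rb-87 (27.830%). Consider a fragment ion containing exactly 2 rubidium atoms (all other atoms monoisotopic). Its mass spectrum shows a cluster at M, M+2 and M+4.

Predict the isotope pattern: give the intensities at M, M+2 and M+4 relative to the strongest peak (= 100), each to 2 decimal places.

Each Rb atom is independently Rb-85 (p = 0.72170) or Rb-87 (q = 0.27830); the cluster is the binomial expansion (p + q)^2.
P(M) = 0.72170^2 = 0.520851
P(M+2) = 2 × 0.72170^1 × 0.27830^1 = 0.401698
P(M+4) = 0.27830^2 = 0.077451
The M peak is largest (0.520851); scaling to 100 gives 100.00 : 77.12 : 14.87.

100.00 : 77.12 : 14.87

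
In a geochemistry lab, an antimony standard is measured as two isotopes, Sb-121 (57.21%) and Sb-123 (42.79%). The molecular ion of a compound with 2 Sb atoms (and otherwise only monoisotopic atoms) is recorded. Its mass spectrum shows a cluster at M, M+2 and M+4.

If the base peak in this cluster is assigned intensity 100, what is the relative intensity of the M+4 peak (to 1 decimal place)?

Binomial terms of (0.5721 + 0.4279)^2: M 0.3273, M+2 0.4896, M+4 0.1831 → M+2 is the base peak.
P(M+2) = C(2,1) × 0.5721^1 × 0.4279^1 = 2 × 0.5721 × 0.4279 = 0.489603 (base)
P(M+4) = C(2,2) × 0.5721^0 × 0.4279^2 = 1 × 1.0000 × 0.18309841 = 0.183098
Relative intensity = 0.183098 / 0.489603 × 100 = 37.4

37.4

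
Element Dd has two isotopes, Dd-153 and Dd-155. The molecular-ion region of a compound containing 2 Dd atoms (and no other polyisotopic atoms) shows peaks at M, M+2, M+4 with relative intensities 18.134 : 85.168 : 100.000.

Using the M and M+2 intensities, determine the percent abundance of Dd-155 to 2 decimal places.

70.13%

If p is the fraction of Dd that is Dd-153, then I(M+2)/I(M) = [C(2,1)·p^1·(1−p)] / p^2 = 2·(1−p)/p = 85.168/18.134 = 4.6966
(1−p)/p = 4.6966/2 = 2.3483  ⇒  p = 1/(1 + 2.3483) = 0.2987
Dd-153: 29.87%, Dd-155: 70.13%.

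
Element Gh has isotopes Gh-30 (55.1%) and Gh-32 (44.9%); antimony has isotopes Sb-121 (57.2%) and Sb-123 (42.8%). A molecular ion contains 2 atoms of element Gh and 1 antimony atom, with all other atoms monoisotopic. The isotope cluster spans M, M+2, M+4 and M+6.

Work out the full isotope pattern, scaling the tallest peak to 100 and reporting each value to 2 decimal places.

Element Gh pattern (n=2): 0.303601 : 0.494798 : 0.201601
Antimony pattern (n=1): 0.5720 : 0.4280
Convolve the two distributions (both contribute in 2-u steps):
  M: 0.303601×0.5720 = 0.173660
  M+2: 0.303601×0.4280 + 0.494798×0.5720 = 0.412966
  M+4: 0.494798×0.4280 + 0.201601×0.5720 = 0.327089
  M+6: 0.201601×0.4280 = 0.086285
Scale to base peak (0.412966) = 100: 42.05 : 100.00 : 79.20 : 20.89

42.05 : 100.00 : 79.20 : 20.89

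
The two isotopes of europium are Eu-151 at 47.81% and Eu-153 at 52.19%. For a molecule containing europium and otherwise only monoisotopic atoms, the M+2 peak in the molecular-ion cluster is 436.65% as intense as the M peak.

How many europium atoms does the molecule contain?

For n independent Eu atoms, I(M+2)/I(M) = n · (abundance Eu-153) / (abundance Eu-151) = n · 0.5219/0.4781.
n = 4.3665 × 0.4781/0.5219 = 4.00 ≈ 4

4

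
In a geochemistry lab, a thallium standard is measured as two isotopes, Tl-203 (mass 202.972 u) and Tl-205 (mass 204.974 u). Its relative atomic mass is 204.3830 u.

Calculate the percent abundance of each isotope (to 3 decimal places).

Tl-203: 29.520%, Tl-205: 70.480%

Writing the weighted mean with unknown fraction x of Tl-203:
202.972·x + 204.974·(1 − x) = 204.3830
(202.972 − 204.974)·x = 204.3830 − 204.974
x = -0.5910 / -2.002 = 0.29520 → 29.520% Tl-203, 70.480% Tl-205.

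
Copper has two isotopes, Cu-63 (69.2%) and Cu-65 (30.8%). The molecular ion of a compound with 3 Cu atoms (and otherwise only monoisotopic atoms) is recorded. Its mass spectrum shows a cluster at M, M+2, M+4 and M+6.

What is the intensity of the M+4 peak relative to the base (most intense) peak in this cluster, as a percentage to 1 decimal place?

Term probabilities: M 0.3314, M+2 0.4425, M+4 0.1969, M+6 0.0292. Base peak = M+2.
P(M+2) = C(3,1) × 0.692^2 × 0.308^1 = 3 × 0.478864 × 0.3080 = 0.442470 (base)
P(M+4) = C(3,2) × 0.692^1 × 0.308^2 = 3 × 0.6920 × 0.094864 = 0.196938
Relative intensity = 0.196938 / 0.442470 × 100 = 44.5

44.5%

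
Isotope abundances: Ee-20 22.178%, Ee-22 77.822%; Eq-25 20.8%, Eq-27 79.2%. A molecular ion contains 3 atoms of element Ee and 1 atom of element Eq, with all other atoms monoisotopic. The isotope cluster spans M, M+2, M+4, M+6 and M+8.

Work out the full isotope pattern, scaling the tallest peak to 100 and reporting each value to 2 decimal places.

Element Ee pattern (n=3): 0.01090855 : 0.11483345 : 0.40294745 : 0.47131055
Element Eq pattern (n=1): 0.2080 : 0.7920
Convolve the two distributions (both contribute in 2-u steps):
  M: 0.01090855×0.2080 = 0.002269
  M+2: 0.01090855×0.7920 + 0.11483345×0.2080 = 0.032525
  M+4: 0.11483345×0.7920 + 0.40294745×0.2080 = 0.174761
  M+6: 0.40294745×0.7920 + 0.47131055×0.2080 = 0.417167
  M+8: 0.47131055×0.7920 = 0.373278
Scale to base peak (0.417167) = 100: 0.54 : 7.80 : 41.89 : 100.00 : 89.48

0.54 : 7.80 : 41.89 : 100.00 : 89.48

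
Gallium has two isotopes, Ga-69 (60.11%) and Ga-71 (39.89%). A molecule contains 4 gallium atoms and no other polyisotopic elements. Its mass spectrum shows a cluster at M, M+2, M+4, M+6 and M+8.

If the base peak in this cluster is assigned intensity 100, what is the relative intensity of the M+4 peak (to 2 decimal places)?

99.54

Binomial terms of (0.6011 + 0.3989)^4: M 0.1306, M+2 0.3465, M+4 0.3450, M+6 0.1526, M+8 0.0253 → M+2 is the base peak.
P(M+2) = C(4,1) × 0.6011^3 × 0.3989^1 = 4 × 0.21719018 × 0.3989 = 0.346549 (base)
P(M+4) = C(4,2) × 0.6011^2 × 0.3989^2 = 6 × 0.36132121 × 0.15912121 = 0.344963
Relative intensity = 0.344963 / 0.346549 × 100 = 99.54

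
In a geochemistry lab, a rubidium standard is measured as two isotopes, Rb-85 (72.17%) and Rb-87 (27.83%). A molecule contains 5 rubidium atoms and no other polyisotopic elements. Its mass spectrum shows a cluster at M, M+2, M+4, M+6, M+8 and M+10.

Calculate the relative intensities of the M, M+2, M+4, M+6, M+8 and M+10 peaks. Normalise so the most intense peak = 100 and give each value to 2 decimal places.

Expanding (0.7217 + 0.2783)^5:
P(M) = 0.7217^5 = 0.195787
P(M+2) = 5 × 0.7217^4 × 0.2783^1 = 0.377494
P(M+4) = 10 × 0.7217^3 × 0.2783^2 = 0.291136
P(M+6) = 10 × 0.7217^2 × 0.2783^3 = 0.112267
P(M+8) = 5 × 0.7217^1 × 0.2783^4 = 0.021646
P(M+10) = 0.2783^5 = 0.001669
The M+2 peak is largest (0.377494); scaling to 100 gives 51.86 : 100.00 : 77.12 : 29.74 : 5.73 : 0.44.

51.86 : 100.00 : 77.12 : 29.74 : 5.73 : 0.44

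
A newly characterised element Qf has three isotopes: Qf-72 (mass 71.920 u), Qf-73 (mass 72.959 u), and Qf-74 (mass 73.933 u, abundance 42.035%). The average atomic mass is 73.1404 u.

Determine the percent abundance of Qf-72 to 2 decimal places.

The remaining 57.965% is split between Qf-72 (fraction x) and Qf-73 (fraction 0.57965 − x).
Substituting: 71.920x + 72.959(0.57965 − x) = 42.06266345
(71.920 − 72.959)x = -0.2280209  ⇒  x = 0.21946, y = 0.36019
Qf-72: 21.95%, Qf-73: 36.02%.

21.95%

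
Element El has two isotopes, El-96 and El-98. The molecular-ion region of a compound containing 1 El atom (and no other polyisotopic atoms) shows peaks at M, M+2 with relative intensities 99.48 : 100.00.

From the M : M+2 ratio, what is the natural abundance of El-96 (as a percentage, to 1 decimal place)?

Write p for the El-96 fraction. I(M+2)/I(M) = [C(1,1)·p^0·(1−p)] / p^1 = 1·(1−p)/p = 100.00/99.48 = 1.0052
(1−p)/p = 1.0052/1 = 1.0052  ⇒  p = 1/(1 + 1.0052) = 0.4987
El-96: 49.9%, El-98: 50.1%.

49.9%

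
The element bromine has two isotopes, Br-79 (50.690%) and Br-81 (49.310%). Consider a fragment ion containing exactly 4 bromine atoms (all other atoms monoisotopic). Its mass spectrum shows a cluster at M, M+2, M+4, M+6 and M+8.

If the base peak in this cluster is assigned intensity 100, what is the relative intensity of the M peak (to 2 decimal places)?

17.61

Term probabilities: M 0.0660, M+2 0.2569, M+4 0.3749, M+6 0.2431, M+8 0.0591. Base peak = M+4.
P(M+4) = C(4,2) × 0.50690^2 × 0.49310^2 = 6 × 0.25694761 × 0.24314761 = 0.374857 (base)
P(M) = C(4,0) × 0.50690^4 × 0.49310^0 = 1 × 0.06602207 × 1.0000 = 0.066022
Relative intensity = 0.066022 / 0.374857 × 100 = 17.61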